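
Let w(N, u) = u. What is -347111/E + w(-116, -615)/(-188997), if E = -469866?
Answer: 21963968419/29601088134 ≈ 0.74200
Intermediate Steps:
-347111/E + w(-116, -615)/(-188997) = -347111/(-469866) - 615/(-188997) = -347111*(-1/469866) - 615*(-1/188997) = 347111/469866 + 205/62999 = 21963968419/29601088134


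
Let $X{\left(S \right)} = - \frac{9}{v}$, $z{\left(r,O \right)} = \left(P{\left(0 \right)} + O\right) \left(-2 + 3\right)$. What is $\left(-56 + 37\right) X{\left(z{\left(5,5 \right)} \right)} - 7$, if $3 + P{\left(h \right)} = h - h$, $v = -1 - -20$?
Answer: $2$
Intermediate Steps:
$v = 19$ ($v = -1 + 20 = 19$)
$P{\left(h \right)} = -3$ ($P{\left(h \right)} = -3 + \left(h - h\right) = -3 + 0 = -3$)
$z{\left(r,O \right)} = -3 + O$ ($z{\left(r,O \right)} = \left(-3 + O\right) \left(-2 + 3\right) = \left(-3 + O\right) 1 = -3 + O$)
$X{\left(S \right)} = - \frac{9}{19}$
$\left(-56 + 37\right) X{\left(z{\left(5,5 \right)} \right)} - 7 = \left(-56 + 37\right) \left(- \frac{9}{19}\right) - 7 = \left(-19\right) \left(- \frac{9}{19}\right) - 7 = 9 - 7 = 2$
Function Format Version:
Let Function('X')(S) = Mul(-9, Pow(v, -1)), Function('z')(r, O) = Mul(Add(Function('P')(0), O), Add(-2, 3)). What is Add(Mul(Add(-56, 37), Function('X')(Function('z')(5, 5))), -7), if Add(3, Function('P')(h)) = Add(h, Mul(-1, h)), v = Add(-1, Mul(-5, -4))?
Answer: 2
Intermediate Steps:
v = 19 (v = Add(-1, 20) = 19)
Function('P')(h) = -3 (Function('P')(h) = Add(-3, Add(h, Mul(-1, h))) = Add(-3, 0) = -3)
Function('z')(r, O) = Add(-3, O) (Function('z')(r, O) = Mul(Add(-3, O), Add(-2, 3)) = Mul(Add(-3, O), 1) = Add(-3, O))
Function('X')(S) = Rational(-9, 19) (Function('X')(S) = Mul(-9, Pow(19, -1)) = Mul(-9, Rational(1, 19)) = Rational(-9, 19))
Add(Mul(Add(-56, 37), Function('X')(Function('z')(5, 5))), -7) = Add(Mul(Add(-56, 37), Rational(-9, 19)), -7) = Add(Mul(-19, Rational(-9, 19)), -7) = Add(9, -7) = 2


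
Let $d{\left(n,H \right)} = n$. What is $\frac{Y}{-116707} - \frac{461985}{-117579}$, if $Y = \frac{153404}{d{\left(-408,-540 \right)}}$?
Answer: $\frac{1834677126173}{466557940002} \approx 3.9324$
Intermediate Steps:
$Y = - \frac{38351}{102}$ ($Y = \frac{153404}{-408} = 153404 \left(- \frac{1}{408}\right) = - \frac{38351}{102} \approx -375.99$)
$\frac{Y}{-116707} - \frac{461985}{-117579} = - \frac{38351}{102 \left(-116707\right)} - \frac{461985}{-117579} = \left(- \frac{38351}{102}\right) \left(- \frac{1}{116707}\right) - - \frac{153995}{39193} = \frac{38351}{11904114} + \frac{153995}{39193} = \frac{1834677126173}{466557940002}$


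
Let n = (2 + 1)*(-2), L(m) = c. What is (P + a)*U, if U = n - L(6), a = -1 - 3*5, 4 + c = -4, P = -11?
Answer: -54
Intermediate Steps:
c = -8 (c = -4 - 4 = -8)
L(m) = -8
n = -6 (n = 3*(-2) = -6)
a = -16 (a = -1 - 15 = -16)
U = 2 (U = -6 - 1*(-8) = -6 + 8 = 2)
(P + a)*U = (-11 - 16)*2 = -27*2 = -54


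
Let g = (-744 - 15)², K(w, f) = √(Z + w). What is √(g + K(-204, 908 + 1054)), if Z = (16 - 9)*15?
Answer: √(576081 + 3*I*√11) ≈ 759.0 + 0.007*I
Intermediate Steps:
Z = 105 (Z = 7*15 = 105)
K(w, f) = √(105 + w)
g = 576081 (g = (-759)² = 576081)
√(g + K(-204, 908 + 1054)) = √(576081 + √(105 - 204)) = √(576081 + √(-99)) = √(576081 + 3*I*√11)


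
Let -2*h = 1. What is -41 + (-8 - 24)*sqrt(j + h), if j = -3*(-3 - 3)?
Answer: -41 - 16*sqrt(70) ≈ -174.87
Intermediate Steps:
j = 18 (j = -3*(-6) = 18)
h = -1/2 (h = -1/2*1 = -1/2 ≈ -0.50000)
-41 + (-8 - 24)*sqrt(j + h) = -41 + (-8 - 24)*sqrt(18 - 1/2) = -41 - 16*sqrt(70)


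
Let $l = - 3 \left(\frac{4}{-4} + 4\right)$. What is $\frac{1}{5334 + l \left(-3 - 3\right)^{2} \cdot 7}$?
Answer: $\frac{1}{3066} \approx 0.00032616$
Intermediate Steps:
$l = -9$ ($l = - 3 \left(4 \left(- \frac{1}{4}\right) + 4\right) = - 3 \left(-1 + 4\right) = \left(-3\right) 3 = -9$)
$\frac{1}{5334 + l \left(-3 - 3\right)^{2} \cdot 7} = \frac{1}{5334 + - 9 \left(-3 - 3\right)^{2} \cdot 7} = \frac{1}{5334 + - 9 \left(-6\right)^{2} \cdot 7} = \frac{1}{5334 + \left(-9\right) 36 \cdot 7} = \frac{1}{5334 - 2268} = \frac{1}{3066}$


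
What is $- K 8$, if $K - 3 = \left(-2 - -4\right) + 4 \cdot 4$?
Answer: $-168$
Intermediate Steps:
$K = 21$ ($K = 3 + \left(\left(-2 - -4\right) + 4 \cdot 4\right) = 3 + \left(\left(-2 + 4\right) + 16\right) = 3 + \left(2 + 16\right) = 3 + 18 = 21$)
$- K 8 = \left(-1\right) 21 \cdot 8 = \left(-21\right) 8 = -168$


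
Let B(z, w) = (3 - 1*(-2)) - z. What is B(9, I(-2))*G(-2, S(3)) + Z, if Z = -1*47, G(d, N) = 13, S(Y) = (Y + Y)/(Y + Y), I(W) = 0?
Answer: -99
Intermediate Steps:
S(Y) = 1 (S(Y) = (2*Y)/((2*Y)) = (2*Y)*(1/(2*Y)) = 1)
B(z, w) = 5 - z (B(z, w) = (3 + 2) - z = 5 - z)
Z = -47
B(9, I(-2))*G(-2, S(3)) + Z = (5 - 1*9)*13 - 47 = (5 - 9)*13 - 47 = -4*13 - 47 = -52 - 47 = -99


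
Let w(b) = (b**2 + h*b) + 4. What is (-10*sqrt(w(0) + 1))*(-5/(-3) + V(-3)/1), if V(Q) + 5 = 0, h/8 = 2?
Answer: 100*sqrt(5)/3 ≈ 74.536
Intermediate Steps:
h = 16 (h = 8*2 = 16)
V(Q) = -5 (V(Q) = -5 + 0 = -5)
w(b) = 4 + b**2 + 16*b (w(b) = (b**2 + 16*b) + 4 = 4 + b**2 + 16*b)
(-10*sqrt(w(0) + 1))*(-5/(-3) + V(-3)/1) = (-10*sqrt((4 + 0**2 + 16*0) + 1))*(-5/(-3) - 5/1) = (-10*sqrt((4 + 0 + 0) + 1))*(-5*(-1/3) - 5*1) = (-10*sqrt(4 + 1))*(5/3 - 5) = -10*sqrt(5)*(-10/3) = 100*sqrt(5)/3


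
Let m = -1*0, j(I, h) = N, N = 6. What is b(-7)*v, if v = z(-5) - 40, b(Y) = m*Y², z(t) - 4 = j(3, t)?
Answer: 0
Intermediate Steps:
j(I, h) = 6
z(t) = 10 (z(t) = 4 + 6 = 10)
m = 0
b(Y) = 0 (b(Y) = 0*Y² = 0)
v = -30 (v = 10 - 40 = -30)
b(-7)*v = 0*(-30) = 0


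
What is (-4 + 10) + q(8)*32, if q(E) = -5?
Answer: -154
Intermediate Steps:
(-4 + 10) + q(8)*32 = (-4 + 10) - 5*32 = 6 - 160 = -154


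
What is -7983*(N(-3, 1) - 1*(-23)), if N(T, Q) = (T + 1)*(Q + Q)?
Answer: -151677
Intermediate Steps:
N(T, Q) = 2*Q*(1 + T) (N(T, Q) = (1 + T)*(2*Q) = 2*Q*(1 + T))
-7983*(N(-3, 1) - 1*(-23)) = -7983*(2*1*(1 - 3) - 1*(-23)) = -7983*(2*1*(-2) + 23) = -7983*(-4 + 23) = -7983*19 = -151677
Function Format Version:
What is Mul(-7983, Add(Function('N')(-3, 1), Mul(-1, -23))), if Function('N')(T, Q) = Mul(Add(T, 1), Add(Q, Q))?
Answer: -151677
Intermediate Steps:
Function('N')(T, Q) = Mul(2, Q, Add(1, T)) (Function('N')(T, Q) = Mul(Add(1, T), Mul(2, Q)) = Mul(2, Q, Add(1, T)))
Mul(-7983, Add(Function('N')(-3, 1), Mul(-1, -23))) = Mul(-7983, Add(Mul(2, 1, Add(1, -3)), Mul(-1, -23))) = Mul(-7983, Add(Mul(2, 1, -2), 23)) = Mul(-7983, Add(-4, 23)) = Mul(-7983, 19) = -151677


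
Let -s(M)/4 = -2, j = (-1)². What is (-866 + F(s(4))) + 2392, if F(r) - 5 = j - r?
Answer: 1524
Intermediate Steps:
j = 1
s(M) = 8 (s(M) = -4*(-2) = 8)
F(r) = 6 - r (F(r) = 5 + (1 - r) = 6 - r)
(-866 + F(s(4))) + 2392 = (-866 + (6 - 1*8)) + 2392 = (-866 + (6 - 8)) + 2392 = (-866 - 2) + 2392 = -868 + 2392 = 1524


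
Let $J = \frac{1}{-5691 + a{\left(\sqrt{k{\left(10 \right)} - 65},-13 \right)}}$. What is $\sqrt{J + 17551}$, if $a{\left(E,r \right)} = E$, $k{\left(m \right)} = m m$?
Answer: $\sqrt{17551 - \frac{1}{5691 - \sqrt{35}}} \approx 132.48$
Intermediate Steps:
$k{\left(m \right)} = m^{2}$
$J = \frac{1}{-5691 + \sqrt{35}}$ ($J = \frac{1}{-5691 + \sqrt{10^{2} - 65}} = \frac{1}{-5691 + \sqrt{100 - 65}} = \frac{1}{-5691 + \sqrt{35}} \approx -0.0001759$)
$\sqrt{J + 17551} = \sqrt{\left(- \frac{813}{4626778} - \frac{\sqrt{35}}{32387446}\right) + 17551} = \sqrt{\frac{81204579865}{4626778} - \frac{\sqrt{35}}{32387446}}$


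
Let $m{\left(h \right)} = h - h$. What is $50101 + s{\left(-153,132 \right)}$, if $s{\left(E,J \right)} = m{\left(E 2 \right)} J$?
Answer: $50101$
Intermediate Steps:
$m{\left(h \right)} = 0$
$s{\left(E,J \right)} = 0$ ($s{\left(E,J \right)} = 0 J = 0$)
$50101 + s{\left(-153,132 \right)} = 50101 + 0 = 50101$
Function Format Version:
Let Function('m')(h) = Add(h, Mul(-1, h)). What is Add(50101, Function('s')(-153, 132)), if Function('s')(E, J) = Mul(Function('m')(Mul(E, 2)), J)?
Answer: 50101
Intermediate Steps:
Function('m')(h) = 0
Function('s')(E, J) = 0 (Function('s')(E, J) = Mul(0, J) = 0)
Add(50101, Function('s')(-153, 132)) = Add(50101, 0) = 50101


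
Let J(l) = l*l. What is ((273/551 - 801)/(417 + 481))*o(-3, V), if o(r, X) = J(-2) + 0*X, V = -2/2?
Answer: -882156/247399 ≈ -3.5657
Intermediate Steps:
J(l) = l²
V = -1 (V = -2*½ = -1)
o(r, X) = 4 (o(r, X) = (-2)² + 0*X = 4 + 0 = 4)
((273/551 - 801)/(417 + 481))*o(-3, V) = ((273/551 - 801)/(417 + 481))*4 = ((273*(1/551) - 801)/898)*4 = ((273/551 - 801)*(1/898))*4 = -441078/551*1/898*4 = -220539/247399*4 = -882156/247399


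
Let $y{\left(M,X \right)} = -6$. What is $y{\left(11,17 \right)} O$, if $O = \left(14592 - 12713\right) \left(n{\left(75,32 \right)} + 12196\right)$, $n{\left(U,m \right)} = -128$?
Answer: $-136054632$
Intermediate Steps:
$O = 22675772$ ($O = \left(14592 - 12713\right) \left(-128 + 12196\right) = \left(14592 - 12713\right) 12068 = 1879 \cdot 12068 = 22675772$)
$y{\left(11,17 \right)} O = \left(-6\right) 22675772 = -136054632$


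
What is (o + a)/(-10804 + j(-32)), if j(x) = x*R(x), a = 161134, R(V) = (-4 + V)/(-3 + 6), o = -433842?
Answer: 68177/2605 ≈ 26.172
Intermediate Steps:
R(V) = -4/3 + V/3 (R(V) = (-4 + V)/3 = (-4 + V)*(⅓) = -4/3 + V/3)
j(x) = x*(-4/3 + x/3)
(o + a)/(-10804 + j(-32)) = (-433842 + 161134)/(-10804 + (⅓)*(-32)*(-4 - 32)) = -272708/(-10804 + (⅓)*(-32)*(-36)) = -272708/(-10804 + 384) = -272708/(-10420) = -272708*(-1/10420) = 68177/2605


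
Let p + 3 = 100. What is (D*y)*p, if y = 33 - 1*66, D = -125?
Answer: 400125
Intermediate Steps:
y = -33 (y = 33 - 66 = -33)
p = 97 (p = -3 + 100 = 97)
(D*y)*p = -125*(-33)*97 = 4125*97 = 400125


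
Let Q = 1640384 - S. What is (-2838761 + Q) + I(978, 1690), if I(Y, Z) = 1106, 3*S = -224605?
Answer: -3367208/3 ≈ -1.1224e+6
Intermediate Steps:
S = -224605/3 (S = (⅓)*(-224605) = -224605/3 ≈ -74868.)
Q = 5145757/3 (Q = 1640384 - 1*(-224605/3) = 1640384 + 224605/3 = 5145757/3 ≈ 1.7153e+6)
(-2838761 + Q) + I(978, 1690) = (-2838761 + 5145757/3) + 1106 = -3370526/3 + 1106 = -3367208/3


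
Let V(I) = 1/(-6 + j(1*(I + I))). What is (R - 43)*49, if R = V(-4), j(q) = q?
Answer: -4221/2 ≈ -2110.5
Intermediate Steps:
V(I) = 1/(-6 + 2*I) (V(I) = 1/(-6 + 1*(I + I)) = 1/(-6 + 1*(2*I)) = 1/(-6 + 2*I))
R = -1/14 (R = 1/(2*(-3 - 4)) = (1/2)/(-7) = (1/2)*(-1/7) = -1/14 ≈ -0.071429)
(R - 43)*49 = (-1/14 - 43)*49 = -603/14*49 = -4221/2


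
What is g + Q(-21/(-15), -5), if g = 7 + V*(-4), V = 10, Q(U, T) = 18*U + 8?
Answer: ⅕ ≈ 0.20000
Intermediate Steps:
Q(U, T) = 8 + 18*U
g = -33 (g = 7 + 10*(-4) = 7 - 40 = -33)
g + Q(-21/(-15), -5) = -33 + (8 + 18*(-21/(-15))) = -33 + (8 + 18*(-21*(-1/15))) = -33 + (8 + 18*(7/5)) = -33 + (8 + 126/5) = -33 + 166/5 = ⅕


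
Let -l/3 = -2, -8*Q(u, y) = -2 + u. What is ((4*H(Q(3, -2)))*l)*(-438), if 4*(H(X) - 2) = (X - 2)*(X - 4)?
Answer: -704961/16 ≈ -44060.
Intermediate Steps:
Q(u, y) = 1/4 - u/8 (Q(u, y) = -(-2 + u)/8 = 1/4 - u/8)
H(X) = 2 + (-4 + X)*(-2 + X)/4 (H(X) = 2 + ((X - 2)*(X - 4))/4 = 2 + ((-2 + X)*(-4 + X))/4 = 2 + ((-4 + X)*(-2 + X))/4 = 2 + (-4 + X)*(-2 + X)/4)
l = 6 (l = -3*(-2) = 6)
((4*H(Q(3, -2)))*l)*(-438) = ((4*(4 - 3*(1/4 - 1/8*3)/2 + (1/4 - 1/8*3)**2/4))*6)*(-438) = ((4*(4 - 3*(1/4 - 3/8)/2 + (1/4 - 3/8)**2/4))*6)*(-438) = ((4*(4 - 3/2*(-1/8) + (-1/8)**2/4))*6)*(-438) = ((4*(4 + 3/16 + (1/4)*(1/64)))*6)*(-438) = ((4*(4 + 3/16 + 1/256))*6)*(-438) = ((4*(1073/256))*6)*(-438) = ((1073/64)*6)*(-438) = (3219/32)*(-438) = -704961/16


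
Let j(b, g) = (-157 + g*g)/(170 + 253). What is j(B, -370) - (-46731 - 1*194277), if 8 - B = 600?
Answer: 34027709/141 ≈ 2.4133e+5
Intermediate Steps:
B = -592 (B = 8 - 1*600 = 8 - 600 = -592)
j(b, g) = -157/423 + g²/423 (j(b, g) = (-157 + g²)/423 = (-157 + g²)*(1/423) = -157/423 + g²/423)
j(B, -370) - (-46731 - 1*194277) = (-157/423 + (1/423)*(-370)²) - (-46731 - 1*194277) = (-157/423 + (1/423)*136900) - (-46731 - 194277) = (-157/423 + 136900/423) - 1*(-241008) = 45581/141 + 241008 = 34027709/141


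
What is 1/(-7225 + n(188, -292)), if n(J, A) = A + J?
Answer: -1/7329 ≈ -0.00013644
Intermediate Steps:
1/(-7225 + n(188, -292)) = 1/(-7225 + (-292 + 188)) = 1/(-7225 - 104) = 1/(-7329) = -1/7329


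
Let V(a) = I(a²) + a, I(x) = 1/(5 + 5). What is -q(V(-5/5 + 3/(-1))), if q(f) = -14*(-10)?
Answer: -140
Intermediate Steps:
I(x) = ⅒ (I(x) = 1/10 = ⅒)
V(a) = ⅒ + a
q(f) = 140
-q(V(-5/5 + 3/(-1))) = -1*140 = -140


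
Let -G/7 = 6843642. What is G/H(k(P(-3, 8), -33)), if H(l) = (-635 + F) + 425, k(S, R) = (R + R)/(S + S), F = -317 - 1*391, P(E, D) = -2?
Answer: 7984249/153 ≈ 52185.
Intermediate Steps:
F = -708 (F = -317 - 391 = -708)
k(S, R) = R/S (k(S, R) = (2*R)/((2*S)) = (2*R)*(1/(2*S)) = R/S)
H(l) = -918 (H(l) = (-635 - 708) + 425 = -1343 + 425 = -918)
G = -47905494 (G = -7*6843642 = -47905494)
G/H(k(P(-3, 8), -33)) = -47905494/(-918) = -47905494*(-1/918) = 7984249/153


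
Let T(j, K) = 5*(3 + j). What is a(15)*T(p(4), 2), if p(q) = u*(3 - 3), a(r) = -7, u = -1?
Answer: -105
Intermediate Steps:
p(q) = 0 (p(q) = -(3 - 3) = -1*0 = 0)
T(j, K) = 15 + 5*j
a(15)*T(p(4), 2) = -7*(15 + 5*0) = -7*(15 + 0) = -7*15 = -105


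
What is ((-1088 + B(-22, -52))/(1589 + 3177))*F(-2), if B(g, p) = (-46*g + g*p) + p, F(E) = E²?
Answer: 2032/2383 ≈ 0.85271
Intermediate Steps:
B(g, p) = p - 46*g + g*p
((-1088 + B(-22, -52))/(1589 + 3177))*F(-2) = ((-1088 + (-52 - 46*(-22) - 22*(-52)))/(1589 + 3177))*(-2)² = ((-1088 + (-52 + 1012 + 1144))/4766)*4 = ((-1088 + 2104)*(1/4766))*4 = (1016*(1/4766))*4 = (508/2383)*4 = 2032/2383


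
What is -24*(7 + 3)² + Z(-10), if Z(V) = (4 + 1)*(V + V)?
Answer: -2500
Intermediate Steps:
Z(V) = 10*V (Z(V) = 5*(2*V) = 10*V)
-24*(7 + 3)² + Z(-10) = -24*(7 + 3)² + 10*(-10) = -24*10² - 100 = -24*100 - 100 = -2400 - 100 = -2500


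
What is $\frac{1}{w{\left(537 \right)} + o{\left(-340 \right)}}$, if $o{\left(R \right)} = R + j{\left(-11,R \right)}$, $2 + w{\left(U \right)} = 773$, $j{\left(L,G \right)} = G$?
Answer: $\frac{1}{91} \approx 0.010989$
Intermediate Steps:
$w{\left(U \right)} = 771$ ($w{\left(U \right)} = -2 + 773 = 771$)
$o{\left(R \right)} = 2 R$ ($o{\left(R \right)} = R + R = 2 R$)
$\frac{1}{w{\left(537 \right)} + o{\left(-340 \right)}} = \frac{1}{771 + 2 \left(-340\right)} = \frac{1}{771 - 680} = \frac{1}{91}$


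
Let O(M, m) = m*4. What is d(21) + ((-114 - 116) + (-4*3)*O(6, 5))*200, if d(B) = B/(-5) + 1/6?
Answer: -2820121/30 ≈ -94004.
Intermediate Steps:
O(M, m) = 4*m
d(B) = ⅙ - B/5 (d(B) = B*(-⅕) + 1*(⅙) = -B/5 + ⅙ = ⅙ - B/5)
d(21) + ((-114 - 116) + (-4*3)*O(6, 5))*200 = (⅙ - ⅕*21) + ((-114 - 116) + (-4*3)*(4*5))*200 = (⅙ - 21/5) + (-230 - 12*20)*200 = -121/30 + (-230 - 240)*200 = -121/30 - 470*200 = -121/30 - 94000 = -2820121/30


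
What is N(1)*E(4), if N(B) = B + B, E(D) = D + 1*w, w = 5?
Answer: 18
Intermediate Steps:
E(D) = 5 + D (E(D) = D + 1*5 = D + 5 = 5 + D)
N(B) = 2*B
N(1)*E(4) = (2*1)*(5 + 4) = 2*9 = 18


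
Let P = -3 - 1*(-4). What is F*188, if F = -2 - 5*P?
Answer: -1316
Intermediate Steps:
P = 1 (P = -3 + 4 = 1)
F = -7 (F = -2 - 5*1 = -2 - 5 = -7)
F*188 = -7*188 = -1316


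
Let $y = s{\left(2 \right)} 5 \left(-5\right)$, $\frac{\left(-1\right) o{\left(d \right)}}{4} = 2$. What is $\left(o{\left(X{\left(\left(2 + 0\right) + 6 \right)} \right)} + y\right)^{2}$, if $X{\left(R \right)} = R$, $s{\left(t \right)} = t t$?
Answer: $11664$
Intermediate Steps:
$s{\left(t \right)} = t^{2}$
$o{\left(d \right)} = -8$ ($o{\left(d \right)} = \left(-4\right) 2 = -8$)
$y = -100$ ($y = 2^{2} \cdot 5 \left(-5\right) = 4 \cdot 5 \left(-5\right) = 20 \left(-5\right) = -100$)
$\left(o{\left(X{\left(\left(2 + 0\right) + 6 \right)} \right)} + y\right)^{2} = \left(-8 - 100\right)^{2} = \left(-108\right)^{2} = 11664$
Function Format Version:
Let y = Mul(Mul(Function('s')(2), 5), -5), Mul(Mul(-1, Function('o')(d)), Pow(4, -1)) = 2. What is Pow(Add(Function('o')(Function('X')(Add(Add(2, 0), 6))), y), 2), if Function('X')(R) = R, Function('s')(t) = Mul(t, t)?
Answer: 11664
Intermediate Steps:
Function('s')(t) = Pow(t, 2)
Function('o')(d) = -8 (Function('o')(d) = Mul(-4, 2) = -8)
y = -100 (y = Mul(Mul(Pow(2, 2), 5), -5) = Mul(Mul(4, 5), -5) = Mul(20, -5) = -100)
Pow(Add(Function('o')(Function('X')(Add(Add(2, 0), 6))), y), 2) = Pow(Add(-8, -100), 2) = Pow(-108, 2) = 11664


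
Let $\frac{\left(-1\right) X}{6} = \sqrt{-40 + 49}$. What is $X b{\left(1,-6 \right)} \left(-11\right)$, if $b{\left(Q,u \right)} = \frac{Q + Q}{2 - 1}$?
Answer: $396$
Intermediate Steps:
$b{\left(Q,u \right)} = 2 Q$ ($b{\left(Q,u \right)} = \frac{2 Q}{1} = 2 Q 1 = 2 Q$)
$X = -18$ ($X = - 6 \sqrt{-40 + 49} = - 6 \sqrt{9} = \left(-6\right) 3 = -18$)
$X b{\left(1,-6 \right)} \left(-11\right) = - 18 \cdot 2 \cdot 1 \left(-11\right) = \left(-18\right) 2 \left(-11\right) = \left(-36\right) \left(-11\right) = 396$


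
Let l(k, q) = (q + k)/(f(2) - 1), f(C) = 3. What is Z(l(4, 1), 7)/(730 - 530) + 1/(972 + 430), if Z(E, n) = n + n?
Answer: 4957/70100 ≈ 0.070713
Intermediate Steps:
l(k, q) = k/2 + q/2 (l(k, q) = (q + k)/(3 - 1) = (k + q)/2 = (k + q)*(½) = k/2 + q/2)
Z(E, n) = 2*n
Z(l(4, 1), 7)/(730 - 530) + 1/(972 + 430) = (2*7)/(730 - 530) + 1/(972 + 430) = 14/200 + 1/1402 = 14*(1/200) + 1/1402 = 7/100 + 1/1402 = 4957/70100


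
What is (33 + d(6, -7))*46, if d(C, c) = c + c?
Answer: 874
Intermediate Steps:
d(C, c) = 2*c
(33 + d(6, -7))*46 = (33 + 2*(-7))*46 = (33 - 14)*46 = 19*46 = 874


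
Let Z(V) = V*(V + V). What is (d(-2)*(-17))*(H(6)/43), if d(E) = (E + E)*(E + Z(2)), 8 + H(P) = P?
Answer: -816/43 ≈ -18.977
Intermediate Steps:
Z(V) = 2*V**2 (Z(V) = V*(2*V) = 2*V**2)
H(P) = -8 + P
d(E) = 2*E*(8 + E) (d(E) = (E + E)*(E + 2*2**2) = (2*E)*(E + 2*4) = (2*E)*(E + 8) = (2*E)*(8 + E) = 2*E*(8 + E))
(d(-2)*(-17))*(H(6)/43) = ((2*(-2)*(8 - 2))*(-17))*((-8 + 6)/43) = ((2*(-2)*6)*(-17))*(-2*1/43) = -24*(-17)*(-2/43) = 408*(-2/43) = -816/43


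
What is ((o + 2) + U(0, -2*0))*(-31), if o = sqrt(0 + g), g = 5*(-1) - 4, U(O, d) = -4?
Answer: 62 - 93*I ≈ 62.0 - 93.0*I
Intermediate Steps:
g = -9 (g = -5 - 4 = -9)
o = 3*I (o = sqrt(0 - 9) = sqrt(-9) = 3*I ≈ 3.0*I)
((o + 2) + U(0, -2*0))*(-31) = ((3*I + 2) - 4)*(-31) = ((2 + 3*I) - 4)*(-31) = (-2 + 3*I)*(-31) = 62 - 93*I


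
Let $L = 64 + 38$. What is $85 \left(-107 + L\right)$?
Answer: $-425$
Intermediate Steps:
$L = 102$
$85 \left(-107 + L\right) = 85 \left(-107 + 102\right) = 85 \left(-5\right) = -425$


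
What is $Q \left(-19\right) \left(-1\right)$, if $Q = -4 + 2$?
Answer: $-38$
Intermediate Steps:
$Q = -2$
$Q \left(-19\right) \left(-1\right) = \left(-2\right) \left(-19\right) \left(-1\right) = 38 \left(-1\right) = -38$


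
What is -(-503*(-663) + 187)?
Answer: -333676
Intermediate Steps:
-(-503*(-663) + 187) = -(333489 + 187) = -1*333676 = -333676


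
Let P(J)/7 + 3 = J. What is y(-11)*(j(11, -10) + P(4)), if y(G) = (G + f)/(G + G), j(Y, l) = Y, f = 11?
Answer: 0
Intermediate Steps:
P(J) = -21 + 7*J
y(G) = (11 + G)/(2*G) (y(G) = (G + 11)/(G + G) = (11 + G)/((2*G)) = (11 + G)*(1/(2*G)) = (11 + G)/(2*G))
y(-11)*(j(11, -10) + P(4)) = ((1/2)*(11 - 11)/(-11))*(11 + (-21 + 7*4)) = ((1/2)*(-1/11)*0)*(11 + (-21 + 28)) = 0*(11 + 7) = 0*18 = 0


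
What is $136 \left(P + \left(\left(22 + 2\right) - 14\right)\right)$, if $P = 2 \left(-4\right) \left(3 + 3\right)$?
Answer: $-5168$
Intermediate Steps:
$P = -48$ ($P = \left(-8\right) 6 = -48$)
$136 \left(P + \left(\left(22 + 2\right) - 14\right)\right) = 136 \left(-48 + \left(\left(22 + 2\right) - 14\right)\right) = 136 \left(-48 + \left(24 - 14\right)\right) = 136 \left(-48 + 10\right) = 136 \left(-38\right) = -5168$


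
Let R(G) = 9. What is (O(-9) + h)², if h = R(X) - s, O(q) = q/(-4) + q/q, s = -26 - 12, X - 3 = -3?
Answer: 40401/16 ≈ 2525.1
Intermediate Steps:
X = 0 (X = 3 - 3 = 0)
s = -38
O(q) = 1 - q/4 (O(q) = q*(-¼) + 1 = -q/4 + 1 = 1 - q/4)
h = 47 (h = 9 - 1*(-38) = 9 + 38 = 47)
(O(-9) + h)² = ((1 - ¼*(-9)) + 47)² = ((1 + 9/4) + 47)² = (13/4 + 47)² = (201/4)² = 40401/16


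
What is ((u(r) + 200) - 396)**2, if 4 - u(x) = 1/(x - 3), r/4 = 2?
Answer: 923521/25 ≈ 36941.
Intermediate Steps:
r = 8 (r = 4*2 = 8)
u(x) = 4 - 1/(-3 + x) (u(x) = 4 - 1/(x - 3) = 4 - 1/(-3 + x))
((u(r) + 200) - 396)**2 = (((-13 + 4*8)/(-3 + 8) + 200) - 396)**2 = (((-13 + 32)/5 + 200) - 396)**2 = (((1/5)*19 + 200) - 396)**2 = ((19/5 + 200) - 396)**2 = (1019/5 - 396)**2 = (-961/5)**2 = 923521/25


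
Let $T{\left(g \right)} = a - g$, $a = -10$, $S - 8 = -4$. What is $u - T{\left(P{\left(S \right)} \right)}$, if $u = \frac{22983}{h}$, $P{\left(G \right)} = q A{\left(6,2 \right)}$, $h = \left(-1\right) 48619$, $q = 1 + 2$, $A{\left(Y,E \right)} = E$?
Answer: $\frac{754921}{48619} \approx 15.527$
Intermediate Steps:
$S = 4$ ($S = 8 - 4 = 4$)
$q = 3$
$h = -48619$
$P{\left(G \right)} = 6$ ($P{\left(G \right)} = 3 \cdot 2 = 6$)
$T{\left(g \right)} = -10 - g$
$u = - \frac{22983}{48619}$ ($u = \frac{22983}{-48619} = 22983 \left(- \frac{1}{48619}\right) = - \frac{22983}{48619} \approx -0.47272$)
$u - T{\left(P{\left(S \right)} \right)} = - \frac{22983}{48619} - \left(-10 - 6\right) = - \frac{22983}{48619} - -16 = - \frac{22983}{48619} + 16 = \frac{754921}{48619}$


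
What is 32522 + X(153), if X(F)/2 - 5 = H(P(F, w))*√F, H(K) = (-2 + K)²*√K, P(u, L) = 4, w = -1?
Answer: 32532 + 48*√17 ≈ 32730.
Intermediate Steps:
H(K) = √K*(-2 + K)²
X(F) = 10 + 16*√F (X(F) = 10 + 2*((√4*(-2 + 4)²)*√F) = 10 + 2*((2*2²)*√F) = 10 + 2*((2*4)*√F) = 10 + 2*(8*√F) = 10 + 16*√F)
32522 + X(153) = 32522 + (10 + 16*√153) = 32522 + (10 + 16*(3*√17)) = 32522 + (10 + 48*√17) = 32532 + 48*√17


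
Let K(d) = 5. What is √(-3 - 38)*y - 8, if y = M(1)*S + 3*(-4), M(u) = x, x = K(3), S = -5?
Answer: -8 - 37*I*√41 ≈ -8.0 - 236.92*I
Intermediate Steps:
x = 5
M(u) = 5
y = -37 (y = 5*(-5) + 3*(-4) = -25 - 12 = -37)
√(-3 - 38)*y - 8 = √(-3 - 38)*(-37) - 8 = √(-41)*(-37) - 8 = (I*√41)*(-37) - 8 = -37*I*√41 - 8 = -8 - 37*I*√41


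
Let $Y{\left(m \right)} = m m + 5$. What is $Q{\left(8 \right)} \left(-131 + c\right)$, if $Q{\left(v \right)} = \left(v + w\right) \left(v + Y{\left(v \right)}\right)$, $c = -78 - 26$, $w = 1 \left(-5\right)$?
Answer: $-54285$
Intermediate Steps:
$w = -5$
$Y{\left(m \right)} = 5 + m^{2}$ ($Y{\left(m \right)} = m^{2} + 5 = 5 + m^{2}$)
$c = -104$
$Q{\left(v \right)} = \left(-5 + v\right) \left(5 + v + v^{2}\right)$ ($Q{\left(v \right)} = \left(v - 5\right) \left(v + \left(5 + v^{2}\right)\right) = \left(-5 + v\right) \left(5 + v + v^{2}\right)$)
$Q{\left(8 \right)} \left(-131 + c\right) = \left(-25 + 8^{3} - 4 \cdot 8^{2}\right) \left(-131 - 104\right) = \left(-25 + 512 - 256\right) \left(-235\right) = 231 \left(-235\right) = -54285$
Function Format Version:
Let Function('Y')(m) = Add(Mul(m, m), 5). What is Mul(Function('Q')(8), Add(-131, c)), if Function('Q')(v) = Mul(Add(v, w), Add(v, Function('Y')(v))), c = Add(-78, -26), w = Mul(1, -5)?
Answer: -54285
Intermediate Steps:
w = -5
Function('Y')(m) = Add(5, Pow(m, 2)) (Function('Y')(m) = Add(Pow(m, 2), 5) = Add(5, Pow(m, 2)))
c = -104
Function('Q')(v) = Mul(Add(-5, v), Add(5, v, Pow(v, 2))) (Function('Q')(v) = Mul(Add(v, -5), Add(v, Add(5, Pow(v, 2)))) = Mul(Add(-5, v), Add(5, v, Pow(v, 2))))
Mul(Function('Q')(8), Add(-131, c)) = Mul(Add(-25, Pow(8, 3), Mul(-4, Pow(8, 2))), Add(-131, -104)) = Mul(Add(-25, 512, Mul(-4, 64)), -235) = Mul(Add(-25, 512, -256), -235) = Mul(231, -235) = -54285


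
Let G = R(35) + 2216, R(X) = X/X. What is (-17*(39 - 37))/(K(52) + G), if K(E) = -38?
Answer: -34/2179 ≈ -0.015603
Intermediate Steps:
R(X) = 1
G = 2217 (G = 1 + 2216 = 2217)
(-17*(39 - 37))/(K(52) + G) = (-17*(39 - 37))/(-38 + 2217) = -17*2/2179 = -34*1/2179 = -34/2179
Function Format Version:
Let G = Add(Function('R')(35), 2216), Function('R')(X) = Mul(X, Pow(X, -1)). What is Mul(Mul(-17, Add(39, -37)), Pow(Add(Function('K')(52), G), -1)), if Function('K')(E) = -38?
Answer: Rational(-34, 2179) ≈ -0.015603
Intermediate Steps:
Function('R')(X) = 1
G = 2217 (G = Add(1, 2216) = 2217)
Mul(Mul(-17, Add(39, -37)), Pow(Add(Function('K')(52), G), -1)) = Mul(Mul(-17, Add(39, -37)), Pow(Add(-38, 2217), -1)) = Mul(Mul(-17, 2), Pow(2179, -1)) = Mul(-34, Rational(1, 2179)) = Rational(-34, 2179)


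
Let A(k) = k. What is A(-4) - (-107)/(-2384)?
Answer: -9643/2384 ≈ -4.0449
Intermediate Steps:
A(-4) - (-107)/(-2384) = -4 - (-107)/(-2384) = -4 - (-107)*(-1)/2384 = -4 - 1*107/2384 = -4 - 107/2384 = -9643/2384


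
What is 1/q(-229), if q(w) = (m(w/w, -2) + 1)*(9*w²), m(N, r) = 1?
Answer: 1/943938 ≈ 1.0594e-6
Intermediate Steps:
q(w) = 18*w² (q(w) = (1 + 1)*(9*w²) = 2*(9*w²) = 18*w²)
1/q(-229) = 1/(18*(-229)²) = 1/(18*52441) = 1/943938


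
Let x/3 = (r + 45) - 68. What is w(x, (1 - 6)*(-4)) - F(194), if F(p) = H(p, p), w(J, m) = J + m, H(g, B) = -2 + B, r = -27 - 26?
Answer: -400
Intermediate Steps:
r = -53
x = -228 (x = 3*((-53 + 45) - 68) = 3*(-8 - 68) = 3*(-76) = -228)
F(p) = -2 + p
w(x, (1 - 6)*(-4)) - F(194) = (-228 + (1 - 6)*(-4)) - (-2 + 194) = (-228 - 5*(-4)) - 1*192 = (-228 + 20) - 192 = -208 - 192 = -400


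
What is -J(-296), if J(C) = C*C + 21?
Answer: -87637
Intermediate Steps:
J(C) = 21 + C² (J(C) = C² + 21 = 21 + C²)
-J(-296) = -(21 + (-296)²) = -(21 + 87616) = -1*87637 = -87637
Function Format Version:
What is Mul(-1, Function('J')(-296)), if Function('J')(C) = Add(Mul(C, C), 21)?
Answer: -87637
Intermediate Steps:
Function('J')(C) = Add(21, Pow(C, 2)) (Function('J')(C) = Add(Pow(C, 2), 21) = Add(21, Pow(C, 2)))
Mul(-1, Function('J')(-296)) = Mul(-1, Add(21, Pow(-296, 2))) = Mul(-1, Add(21, 87616)) = Mul(-1, 87637) = -87637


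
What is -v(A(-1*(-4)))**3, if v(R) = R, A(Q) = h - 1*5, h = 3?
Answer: 8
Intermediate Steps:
A(Q) = -2 (A(Q) = 3 - 1*5 = 3 - 5 = -2)
-v(A(-1*(-4)))**3 = -1*(-2)**3 = -1*(-8) = 8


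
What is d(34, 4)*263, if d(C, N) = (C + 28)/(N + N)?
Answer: 8153/4 ≈ 2038.3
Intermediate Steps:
d(C, N) = (28 + C)/(2*N) (d(C, N) = (28 + C)/((2*N)) = (28 + C)*(1/(2*N)) = (28 + C)/(2*N))
d(34, 4)*263 = ((½)*(28 + 34)/4)*263 = ((½)*(¼)*62)*263 = (31/4)*263 = 8153/4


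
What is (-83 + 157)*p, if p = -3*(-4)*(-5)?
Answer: -4440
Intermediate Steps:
p = -60 (p = 12*(-5) = -60)
(-83 + 157)*p = (-83 + 157)*(-60) = 74*(-60) = -4440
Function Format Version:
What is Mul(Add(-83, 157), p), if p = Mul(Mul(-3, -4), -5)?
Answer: -4440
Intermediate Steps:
p = -60 (p = Mul(12, -5) = -60)
Mul(Add(-83, 157), p) = Mul(Add(-83, 157), -60) = Mul(74, -60) = -4440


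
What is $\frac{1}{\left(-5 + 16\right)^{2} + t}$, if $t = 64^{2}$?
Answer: $\frac{1}{4217} \approx 0.00023714$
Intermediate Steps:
$t = 4096$
$\frac{1}{\left(-5 + 16\right)^{2} + t} = \frac{1}{\left(-5 + 16\right)^{2} + 4096} = \frac{1}{11^{2} + 4096} = \frac{1}{121 + 4096} = \frac{1}{4217}$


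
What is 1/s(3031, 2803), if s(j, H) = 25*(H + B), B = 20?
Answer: 1/70575 ≈ 1.4169e-5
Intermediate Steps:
s(j, H) = 500 + 25*H (s(j, H) = 25*(H + 20) = 25*(20 + H) = 500 + 25*H)
1/s(3031, 2803) = 1/(500 + 25*2803) = 1/(500 + 70075) = 1/70575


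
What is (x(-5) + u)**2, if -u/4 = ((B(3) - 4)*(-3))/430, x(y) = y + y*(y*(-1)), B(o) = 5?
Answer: 41525136/46225 ≈ 898.33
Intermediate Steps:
x(y) = y - y**2 (x(y) = y + y*(-y) = y - y**2)
u = 6/215 (u = -4*(5 - 4)*(-3)/430 = -4*1*(-3)/430 = -(-12)/430 = -4*(-3/430) = 6/215 ≈ 0.027907)
(x(-5) + u)**2 = (-5*(1 - 1*(-5)) + 6/215)**2 = (-5*(1 + 5) + 6/215)**2 = (-5*6 + 6/215)**2 = (-30 + 6/215)**2 = (-6444/215)**2 = 41525136/46225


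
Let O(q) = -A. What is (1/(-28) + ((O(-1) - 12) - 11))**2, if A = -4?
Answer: 284089/784 ≈ 362.36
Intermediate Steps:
O(q) = 4 (O(q) = -1*(-4) = 4)
(1/(-28) + ((O(-1) - 12) - 11))**2 = (1/(-28) + ((4 - 12) - 11))**2 = (-1/28 + (-8 - 11))**2 = (-1/28 - 19)**2 = (-533/28)**2 = 284089/784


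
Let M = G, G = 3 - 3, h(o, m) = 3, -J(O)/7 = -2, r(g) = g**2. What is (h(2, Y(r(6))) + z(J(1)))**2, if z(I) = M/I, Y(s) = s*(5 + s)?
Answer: 9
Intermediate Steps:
J(O) = 14 (J(O) = -7*(-2) = 14)
G = 0
M = 0
z(I) = 0 (z(I) = 0/I = 0)
(h(2, Y(r(6))) + z(J(1)))**2 = (3 + 0)**2 = 3**2 = 9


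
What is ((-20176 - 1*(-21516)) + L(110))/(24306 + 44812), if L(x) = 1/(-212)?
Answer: 284079/14653016 ≈ 0.019387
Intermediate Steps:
L(x) = -1/212
((-20176 - 1*(-21516)) + L(110))/(24306 + 44812) = ((-20176 - 1*(-21516)) - 1/212)/(24306 + 44812) = ((-20176 + 21516) - 1/212)/69118 = (1340 - 1/212)*(1/69118) = (284079/212)*(1/69118) = 284079/14653016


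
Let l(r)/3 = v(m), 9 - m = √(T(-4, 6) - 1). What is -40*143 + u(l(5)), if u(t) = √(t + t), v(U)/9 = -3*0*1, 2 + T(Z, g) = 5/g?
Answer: -5720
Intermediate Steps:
T(Z, g) = -2 + 5/g
m = 9 - I*√78/6 (m = 9 - √((-2 + 5/6) - 1) = 9 - √((-2 + 5*(⅙)) - 1) = 9 - √((-2 + ⅚) - 1) = 9 - √(-7/6 - 1) = 9 - √(-13/6) = 9 - I*√78/6 ≈ 9.0 - 1.472*I)
v(U) = 0 (v(U) = 9*(-3*0*1) = 9*(0*1) = 9*0 = 0)
l(r) = 0 (l(r) = 3*0 = 0)
u(t) = √2*√t (u(t) = √(2*t) = √2*√t)
-40*143 + u(l(5)) = -40*143 + √2*√0 = -5720 + √2*0 = -5720 + 0 = -5720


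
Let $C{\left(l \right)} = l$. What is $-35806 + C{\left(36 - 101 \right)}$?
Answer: $-35871$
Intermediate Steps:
$-35806 + C{\left(36 - 101 \right)} = -35806 + \left(36 - 101\right) = -35806 - 65 = -35871$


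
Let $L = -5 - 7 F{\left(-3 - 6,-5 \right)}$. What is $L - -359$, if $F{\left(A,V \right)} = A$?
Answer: $417$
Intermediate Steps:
$L = 58$ ($L = -5 - 7 \left(-3 - 6\right) = -5 - -63 = -5 + 63 = 58$)
$L - -359 = 58 - -359 = 58 + 359 = 417$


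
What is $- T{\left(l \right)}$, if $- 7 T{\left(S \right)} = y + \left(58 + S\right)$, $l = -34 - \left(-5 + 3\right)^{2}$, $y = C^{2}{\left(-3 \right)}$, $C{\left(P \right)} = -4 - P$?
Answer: $3$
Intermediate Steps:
$y = 1$ ($y = \left(-4 - -3\right)^{2} = \left(-4 + 3\right)^{2} = \left(-1\right)^{2} = 1$)
$l = -38$ ($l = -34 - \left(-2\right)^{2} = -34 - 4 = -38$)
$T{\left(S \right)} = - \frac{59}{7} - \frac{S}{7}$ ($T{\left(S \right)} = - \frac{1 + \left(58 + S\right)}{7} = - \frac{59 + S}{7} = - \frac{59}{7} - \frac{S}{7}$)
$- T{\left(l \right)} = - (- \frac{59}{7} - - \frac{38}{7}) = - (- \frac{59}{7} + \frac{38}{7}) = \left(-1\right) \left(-3\right) = 3$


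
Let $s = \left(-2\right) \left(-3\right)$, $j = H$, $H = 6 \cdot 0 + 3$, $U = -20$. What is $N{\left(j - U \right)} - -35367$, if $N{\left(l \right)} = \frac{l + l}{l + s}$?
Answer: $\frac{1025689}{29} \approx 35369.0$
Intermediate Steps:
$H = 3$ ($H = 0 + 3 = 3$)
$j = 3$
$s = 6$
$N{\left(l \right)} = \frac{2 l}{6 + l}$ ($N{\left(l \right)} = \frac{l + l}{l + 6} = \frac{2 l}{6 + l}$)
$N{\left(j - U \right)} - -35367 = \frac{2 \left(3 - -20\right)}{6 + \left(3 - -20\right)} - -35367 = \frac{2 \left(3 + 20\right)}{6 + \left(3 + 20\right)} + 35367 = 2 \cdot 23 \frac{1}{6 + 23} + 35367 = 2 \cdot 23 \cdot \frac{1}{29} + 35367 = \frac{46}{29} + 35367 = \frac{1025689}{29}$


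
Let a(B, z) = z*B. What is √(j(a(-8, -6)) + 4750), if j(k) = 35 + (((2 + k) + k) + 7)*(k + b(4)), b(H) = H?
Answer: √10245 ≈ 101.22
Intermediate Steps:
a(B, z) = B*z
j(k) = 35 + (4 + k)*(9 + 2*k) (j(k) = 35 + (((2 + k) + k) + 7)*(k + 4) = 35 + ((2 + 2*k) + 7)*(4 + k) = 35 + (9 + 2*k)*(4 + k) = 35 + (4 + k)*(9 + 2*k))
√(j(a(-8, -6)) + 4750) = √((71 + 2*(-8*(-6))² + 17*(-8*(-6))) + 4750) = √((71 + 2*48² + 17*48) + 4750) = √((71 + 2*2304 + 816) + 4750) = √((71 + 4608 + 816) + 4750) = √(5495 + 4750) = √10245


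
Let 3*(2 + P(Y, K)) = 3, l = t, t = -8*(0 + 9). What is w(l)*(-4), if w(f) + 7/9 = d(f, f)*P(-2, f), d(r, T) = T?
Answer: -2564/9 ≈ -284.89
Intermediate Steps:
t = -72 (t = -8*9 = -72)
l = -72
P(Y, K) = -1 (P(Y, K) = -2 + (1/3)*3 = -2 + 1 = -1)
w(f) = -7/9 - f (w(f) = -7/9 + f*(-1) = -7/9 - f)
w(l)*(-4) = (-7/9 - 1*(-72))*(-4) = (-7/9 + 72)*(-4) = (641/9)*(-4) = -2564/9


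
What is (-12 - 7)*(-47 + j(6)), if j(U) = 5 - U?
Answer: 912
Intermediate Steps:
(-12 - 7)*(-47 + j(6)) = (-12 - 7)*(-47 + (5 - 1*6)) = -19*(-47 + (5 - 6)) = -19*(-47 - 1) = -19*(-48) = 912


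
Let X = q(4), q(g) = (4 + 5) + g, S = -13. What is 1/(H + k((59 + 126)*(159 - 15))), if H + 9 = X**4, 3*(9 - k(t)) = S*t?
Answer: 1/144001 ≈ 6.9444e-6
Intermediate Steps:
q(g) = 9 + g
k(t) = 9 + 13*t/3 (k(t) = 9 - (-13)*t/3 = 9 + 13*t/3)
X = 13 (X = 9 + 4 = 13)
H = 28552 (H = -9 + 13**4 = -9 + 28561 = 28552)
1/(H + k((59 + 126)*(159 - 15))) = 1/(28552 + (9 + 13*((59 + 126)*(159 - 15))/3)) = 1/(28552 + (9 + 13*(185*144)/3)) = 1/(28552 + (9 + (13/3)*26640)) = 1/(28552 + (9 + 115440)) = 1/(28552 + 115449) = 1/144001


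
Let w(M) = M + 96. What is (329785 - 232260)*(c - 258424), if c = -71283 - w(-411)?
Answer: -32123954800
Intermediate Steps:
w(M) = 96 + M
c = -70968 (c = -71283 - (96 - 411) = -71283 - 1*(-315) = -71283 + 315 = -70968)
(329785 - 232260)*(c - 258424) = (329785 - 232260)*(-70968 - 258424) = 97525*(-329392) = -32123954800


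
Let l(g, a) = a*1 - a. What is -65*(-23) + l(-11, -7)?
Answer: 1495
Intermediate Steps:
l(g, a) = 0 (l(g, a) = a - a = 0)
-65*(-23) + l(-11, -7) = -65*(-23) + 0 = 1495 + 0 = 1495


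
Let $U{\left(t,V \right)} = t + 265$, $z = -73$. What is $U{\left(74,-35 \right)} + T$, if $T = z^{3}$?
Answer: $-388678$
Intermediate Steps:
$U{\left(t,V \right)} = 265 + t$
$T = -389017$ ($T = \left(-73\right)^{3} = -389017$)
$U{\left(74,-35 \right)} + T = \left(265 + 74\right) - 389017 = 339 - 389017 = -388678$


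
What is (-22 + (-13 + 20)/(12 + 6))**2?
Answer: 151321/324 ≈ 467.04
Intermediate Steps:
(-22 + (-13 + 20)/(12 + 6))**2 = (-22 + 7/18)**2 = (-389/18)**2 = 151321/324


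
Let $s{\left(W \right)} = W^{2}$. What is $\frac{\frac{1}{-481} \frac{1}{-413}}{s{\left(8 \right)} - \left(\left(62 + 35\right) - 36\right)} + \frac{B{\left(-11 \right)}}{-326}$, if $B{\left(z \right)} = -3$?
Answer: $\frac{1788203}{194282634} \approx 0.0092041$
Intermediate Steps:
$\frac{\frac{1}{-481} \frac{1}{-413}}{s{\left(8 \right)} - \left(\left(62 + 35\right) - 36\right)} + \frac{B{\left(-11 \right)}}{-326} = \frac{\frac{1}{-481} \frac{1}{-413}}{8^{2} - \left(\left(62 + 35\right) - 36\right)} - \frac{3}{-326} = \frac{\left(- \frac{1}{481}\right) \left(- \frac{1}{413}\right)}{64 - \left(97 - 36\right)} - - \frac{3}{326} = \frac{1}{198653 \left(64 - 61\right)} + \frac{3}{326} = \frac{1}{198653 \cdot 3} + \frac{3}{326} = \frac{1}{198653} \cdot \frac{1}{3} + \frac{3}{326} = \frac{1}{595959} + \frac{3}{326} = \frac{1788203}{194282634}$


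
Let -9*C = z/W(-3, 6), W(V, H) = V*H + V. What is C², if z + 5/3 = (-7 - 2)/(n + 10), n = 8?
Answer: 169/1285956 ≈ 0.00013142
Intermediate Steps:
W(V, H) = V + H*V (W(V, H) = H*V + V = V + H*V)
z = -13/6 (z = -5/3 + (-7 - 2)/(8 + 10) = -5/3 - 9/18 = -5/3 - 9*1/18 = -5/3 - ½ = -13/6 ≈ -2.1667)
C = -13/1134 (C = -(-13)/(54*((-3*(1 + 6)))) = -(-13)/(54*((-3*7))) = -(-13)/(54*(-21)) = -(-13)*(-1)/(54*21) = -⅑*13/126 = -13/1134 ≈ -0.011464)
C² = (-13/1134)² = 169/1285956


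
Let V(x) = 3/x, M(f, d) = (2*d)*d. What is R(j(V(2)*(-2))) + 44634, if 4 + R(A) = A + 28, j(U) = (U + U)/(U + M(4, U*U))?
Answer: 2366872/53 ≈ 44658.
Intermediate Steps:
M(f, d) = 2*d²
j(U) = 2*U/(U + 2*U⁴) (j(U) = (U + U)/(U + 2*(U*U)²) = (2*U)/(U + 2*(U²)²) = (2*U)/(U + 2*U⁴) = 2*U/(U + 2*U⁴))
R(A) = 24 + A (R(A) = -4 + (A + 28) = -4 + (28 + A) = 24 + A)
R(j(V(2)*(-2))) + 44634 = (24 + 2/(1 + 2*((3/2)*(-2))³)) + 44634 = (24 + 2/(1 + 2*(-3)³)) + 44634 = (24 + 2/(1 + 2*(-27))) + 44634 = (24 + 2/(1 - 54)) + 44634 = (24 + 2/(-53)) + 44634 = (24 + 2*(-1/53)) + 44634 = (24 - 2/53) + 44634 = 1270/53 + 44634 = 2366872/53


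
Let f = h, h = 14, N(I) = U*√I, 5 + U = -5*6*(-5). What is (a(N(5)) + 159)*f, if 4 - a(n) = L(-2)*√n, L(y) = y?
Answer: 2282 + 28*5^(¾)*√29 ≈ 2786.2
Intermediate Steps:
U = 145 (U = -5 - 5*6*(-5) = -5 - 30*(-5) = -5 + 150 = 145)
N(I) = 145*√I
a(n) = 4 + 2*√n (a(n) = 4 - (-2)*√n = 4 + 2*√n)
f = 14
(a(N(5)) + 159)*f = ((4 + 2*√(145*√5)) + 159)*14 = ((4 + 2*(5^(¾)*√29)) + 159)*14 = ((4 + 2*5^(¾)*√29) + 159)*14 = (163 + 2*5^(¾)*√29)*14 = 2282 + 28*5^(¾)*√29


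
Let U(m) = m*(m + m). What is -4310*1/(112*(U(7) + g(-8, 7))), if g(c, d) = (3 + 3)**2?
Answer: -2155/7504 ≈ -0.28718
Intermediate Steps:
U(m) = 2*m**2 (U(m) = m*(2*m) = 2*m**2)
g(c, d) = 36 (g(c, d) = 6**2 = 36)
-4310*1/(112*(U(7) + g(-8, 7))) = -4310*1/(112*(2*7**2 + 36)) = -4310*1/(112*(2*49 + 36)) = -4310*1/(112*(98 + 36)) = -4310/(112*134) = -4310/15008 = -4310*1/15008 = -2155/7504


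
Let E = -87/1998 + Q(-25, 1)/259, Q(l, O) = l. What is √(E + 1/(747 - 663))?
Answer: I*√309505/1554 ≈ 0.358*I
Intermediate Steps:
E = -653/4662 (E = -87/1998 - 25/259 = -87*1/1998 - 25*1/259 = -29/666 - 25/259 = -653/4662 ≈ -0.14007)
√(E + 1/(747 - 663)) = √(-653/4662 + 1/(747 - 663)) = √(-653/4662 + 1/84) = √(-1195/9324) = I*√309505/1554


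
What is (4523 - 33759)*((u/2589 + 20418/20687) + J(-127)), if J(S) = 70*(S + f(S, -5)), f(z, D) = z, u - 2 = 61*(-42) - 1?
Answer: 27840647280984820/53558643 ≈ 5.1982e+8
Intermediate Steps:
u = -2561 (u = 2 + (61*(-42) - 1) = 2 + (-2562 - 1) = 2 - 2563 = -2561)
J(S) = 140*S (J(S) = 70*(S + S) = 70*(2*S) = 140*S)
(4523 - 33759)*((u/2589 + 20418/20687) + J(-127)) = (4523 - 33759)*((-2561/2589 + 20418/20687) + 140*(-127)) = -29236*((-2561*1/2589 + 20418*(1/20687)) - 17780) = -29236*((-2561/2589 + 20418/20687) - 17780) = -29236*(-117205/53558643 - 17780) = -29236*(-952272789745/53558643) = 27840647280984820/53558643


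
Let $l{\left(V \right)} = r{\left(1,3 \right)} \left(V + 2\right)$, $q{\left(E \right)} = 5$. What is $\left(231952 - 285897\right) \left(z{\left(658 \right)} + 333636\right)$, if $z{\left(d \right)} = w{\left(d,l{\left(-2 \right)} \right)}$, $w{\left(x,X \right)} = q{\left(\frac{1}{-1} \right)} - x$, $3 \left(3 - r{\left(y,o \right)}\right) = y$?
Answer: $-17962767935$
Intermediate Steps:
$r{\left(y,o \right)} = 3 - \frac{y}{3}$
$l{\left(V \right)} = \frac{16}{3} + \frac{8 V}{3}$ ($l{\left(V \right)} = \left(3 - \frac{1}{3}\right) \left(V + 2\right) = \left(3 - \frac{1}{3}\right) \left(2 + V\right) = \frac{8 \left(2 + V\right)}{3} = \frac{16}{3} + \frac{8 V}{3}$)
$w{\left(x,X \right)} = 5 - x$
$z{\left(d \right)} = 5 - d$
$\left(231952 - 285897\right) \left(z{\left(658 \right)} + 333636\right) = \left(231952 - 285897\right) \left(\left(5 - 658\right) + 333636\right) = - 53945 \left(\left(5 - 658\right) + 333636\right) = - 53945 \left(-653 + 333636\right) = \left(-53945\right) 332983 = -17962767935$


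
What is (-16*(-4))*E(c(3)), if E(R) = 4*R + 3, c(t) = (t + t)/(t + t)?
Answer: 448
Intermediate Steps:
c(t) = 1 (c(t) = (2*t)/((2*t)) = (2*t)*(1/(2*t)) = 1)
E(R) = 3 + 4*R
(-16*(-4))*E(c(3)) = (-16*(-4))*(3 + 4*1) = 64*(3 + 4) = 64*7 = 448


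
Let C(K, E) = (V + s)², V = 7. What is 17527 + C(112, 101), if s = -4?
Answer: 17536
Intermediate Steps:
C(K, E) = 9 (C(K, E) = (7 - 4)² = 3² = 9)
17527 + C(112, 101) = 17527 + 9 = 17536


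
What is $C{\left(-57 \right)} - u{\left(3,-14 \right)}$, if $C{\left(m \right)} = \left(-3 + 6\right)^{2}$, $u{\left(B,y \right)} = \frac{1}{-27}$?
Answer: $\frac{244}{27} \approx 9.037$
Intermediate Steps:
$u{\left(B,y \right)} = - \frac{1}{27}$
$C{\left(m \right)} = 9$ ($C{\left(m \right)} = 3^{2} = 9$)
$C{\left(-57 \right)} - u{\left(3,-14 \right)} = 9 - - \frac{1}{27} = 9 + \frac{1}{27} = \frac{244}{27}$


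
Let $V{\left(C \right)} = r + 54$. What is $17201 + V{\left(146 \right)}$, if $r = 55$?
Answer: $17310$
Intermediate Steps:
$V{\left(C \right)} = 109$ ($V{\left(C \right)} = 55 + 54 = 109$)
$17201 + V{\left(146 \right)} = 17201 + 109 = 17310$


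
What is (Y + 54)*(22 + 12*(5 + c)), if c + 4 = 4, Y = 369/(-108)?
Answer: 24887/6 ≈ 4147.8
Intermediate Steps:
Y = -41/12 (Y = 369*(-1/108) = -41/12 ≈ -3.4167)
c = 0 (c = -4 + 4 = 0)
(Y + 54)*(22 + 12*(5 + c)) = (-41/12 + 54)*(22 + 12*(5 + 0)) = 607*(22 + 12*5)/12 = 607*(22 + 60)/12 = (607/12)*82 = 24887/6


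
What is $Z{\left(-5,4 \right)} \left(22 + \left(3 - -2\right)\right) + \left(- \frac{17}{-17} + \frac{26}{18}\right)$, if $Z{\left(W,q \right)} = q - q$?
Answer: $\frac{22}{9} \approx 2.4444$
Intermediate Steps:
$Z{\left(W,q \right)} = 0$
$Z{\left(-5,4 \right)} \left(22 + \left(3 - -2\right)\right) + \left(- \frac{17}{-17} + \frac{26}{18}\right) = 0 \left(22 + \left(3 - -2\right)\right) + \left(- \frac{17}{-17} + \frac{26}{18}\right) = 0 \left(22 + \left(3 + 2\right)\right) + \left(\left(-17\right) \left(- \frac{1}{17}\right) + 26 \cdot \frac{1}{18}\right) = 0 \left(22 + 5\right) + \left(1 + \frac{13}{9}\right) = 0 \cdot 27 + \frac{22}{9} = 0 + \frac{22}{9} = \frac{22}{9}$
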